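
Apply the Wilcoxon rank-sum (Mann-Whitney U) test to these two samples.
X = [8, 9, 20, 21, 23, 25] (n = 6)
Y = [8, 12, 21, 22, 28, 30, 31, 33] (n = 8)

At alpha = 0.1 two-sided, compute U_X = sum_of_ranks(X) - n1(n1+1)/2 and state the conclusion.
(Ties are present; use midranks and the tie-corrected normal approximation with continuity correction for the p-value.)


Step 1: Combine and sort all 14 observations; assign midranks.
sorted (value, group): (8,X), (8,Y), (9,X), (12,Y), (20,X), (21,X), (21,Y), (22,Y), (23,X), (25,X), (28,Y), (30,Y), (31,Y), (33,Y)
ranks: 8->1.5, 8->1.5, 9->3, 12->4, 20->5, 21->6.5, 21->6.5, 22->8, 23->9, 25->10, 28->11, 30->12, 31->13, 33->14
Step 2: Rank sum for X: R1 = 1.5 + 3 + 5 + 6.5 + 9 + 10 = 35.
Step 3: U_X = R1 - n1(n1+1)/2 = 35 - 6*7/2 = 35 - 21 = 14.
       U_Y = n1*n2 - U_X = 48 - 14 = 34.
Step 4: Ties are present, so use the tie-corrected normal approximation (with continuity correction) for the p-value.
Step 5: p-value = 0.219016; compare to alpha = 0.1. fail to reject H0.

U_X = 14, p = 0.219016, fail to reject H0 at alpha = 0.1.


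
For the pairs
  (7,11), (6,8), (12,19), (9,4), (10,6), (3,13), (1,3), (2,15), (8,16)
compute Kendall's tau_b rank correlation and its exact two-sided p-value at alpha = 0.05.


Step 1: Enumerate the 36 unordered pairs (i,j) with i<j and classify each by sign(x_j-x_i) * sign(y_j-y_i).
  (1,2):dx=-1,dy=-3->C; (1,3):dx=+5,dy=+8->C; (1,4):dx=+2,dy=-7->D; (1,5):dx=+3,dy=-5->D
  (1,6):dx=-4,dy=+2->D; (1,7):dx=-6,dy=-8->C; (1,8):dx=-5,dy=+4->D; (1,9):dx=+1,dy=+5->C
  (2,3):dx=+6,dy=+11->C; (2,4):dx=+3,dy=-4->D; (2,5):dx=+4,dy=-2->D; (2,6):dx=-3,dy=+5->D
  (2,7):dx=-5,dy=-5->C; (2,8):dx=-4,dy=+7->D; (2,9):dx=+2,dy=+8->C; (3,4):dx=-3,dy=-15->C
  (3,5):dx=-2,dy=-13->C; (3,6):dx=-9,dy=-6->C; (3,7):dx=-11,dy=-16->C; (3,8):dx=-10,dy=-4->C
  (3,9):dx=-4,dy=-3->C; (4,5):dx=+1,dy=+2->C; (4,6):dx=-6,dy=+9->D; (4,7):dx=-8,dy=-1->C
  (4,8):dx=-7,dy=+11->D; (4,9):dx=-1,dy=+12->D; (5,6):dx=-7,dy=+7->D; (5,7):dx=-9,dy=-3->C
  (5,8):dx=-8,dy=+9->D; (5,9):dx=-2,dy=+10->D; (6,7):dx=-2,dy=-10->C; (6,8):dx=-1,dy=+2->D
  (6,9):dx=+5,dy=+3->C; (7,8):dx=+1,dy=+12->C; (7,9):dx=+7,dy=+13->C; (8,9):dx=+6,dy=+1->C
Step 2: C = 21, D = 15, total pairs = 36.
Step 3: tau = (C - D)/(n(n-1)/2) = (21 - 15)/36 = 0.166667.
Step 4: Exact two-sided p-value (enumerate n! = 362880 permutations of y under H0): p = 0.612202.
Step 5: alpha = 0.05. fail to reject H0.

tau_b = 0.1667 (C=21, D=15), p = 0.612202, fail to reject H0.


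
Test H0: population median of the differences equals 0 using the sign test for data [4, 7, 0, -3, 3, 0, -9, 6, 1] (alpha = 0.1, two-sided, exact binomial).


Step 1: Discard zero differences. Original n = 9; n_eff = number of nonzero differences = 7.
Nonzero differences (with sign): +4, +7, -3, +3, -9, +6, +1
Step 2: Count signs: positive = 5, negative = 2.
Step 3: Under H0: P(positive) = 0.5, so the number of positives S ~ Bin(7, 0.5).
Step 4: Two-sided exact p-value = sum of Bin(7,0.5) probabilities at or below the observed probability = 0.453125.
Step 5: alpha = 0.1. fail to reject H0.

n_eff = 7, pos = 5, neg = 2, p = 0.453125, fail to reject H0.


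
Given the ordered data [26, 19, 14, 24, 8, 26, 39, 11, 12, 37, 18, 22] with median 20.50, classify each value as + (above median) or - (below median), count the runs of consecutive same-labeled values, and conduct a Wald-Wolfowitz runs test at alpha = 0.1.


Step 1: Compute median = 20.50; label A = above, B = below.
Labels in order: ABBABAABBABA  (n_A = 6, n_B = 6)
Step 2: Count runs R = 9.
Step 3: Under H0 (random ordering), E[R] = 2*n_A*n_B/(n_A+n_B) + 1 = 2*6*6/12 + 1 = 7.0000.
        Var[R] = 2*n_A*n_B*(2*n_A*n_B - n_A - n_B) / ((n_A+n_B)^2 * (n_A+n_B-1)) = 4320/1584 = 2.7273.
        SD[R] = 1.6514.
Step 4: Continuity-corrected z = (R - 0.5 - E[R]) / SD[R] = (9 - 0.5 - 7.0000) / 1.6514 = 0.9083.
Step 5: Two-sided p-value via normal approximation = 2*(1 - Phi(|z|)) = 0.363722.
Step 6: alpha = 0.1. fail to reject H0.

R = 9, z = 0.9083, p = 0.363722, fail to reject H0.


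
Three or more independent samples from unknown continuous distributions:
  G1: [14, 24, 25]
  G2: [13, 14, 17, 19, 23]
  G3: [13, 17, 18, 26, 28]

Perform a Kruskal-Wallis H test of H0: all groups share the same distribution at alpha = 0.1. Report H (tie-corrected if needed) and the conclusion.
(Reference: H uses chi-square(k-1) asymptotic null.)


Step 1: Combine all N = 13 observations and assign midranks.
sorted (value, group, rank): (13,G2,1.5), (13,G3,1.5), (14,G1,3.5), (14,G2,3.5), (17,G2,5.5), (17,G3,5.5), (18,G3,7), (19,G2,8), (23,G2,9), (24,G1,10), (25,G1,11), (26,G3,12), (28,G3,13)
Step 2: Sum ranks within each group.
R_1 = 24.5 (n_1 = 3)
R_2 = 27.5 (n_2 = 5)
R_3 = 39 (n_3 = 5)
Step 3: H = 12/(N(N+1)) * sum(R_i^2/n_i) - 3(N+1)
     = 12/(13*14) * (24.5^2/3 + 27.5^2/5 + 39^2/5) - 3*14
     = 0.065934 * 655.533 - 42
     = 1.221978.
Step 4: Ties present; correction factor C = 1 - 18/(13^3 - 13) = 0.991758. Corrected H = 1.221978 / 0.991758 = 1.232133.
Step 5: Under H0, H ~ chi^2(2); p-value = 0.540065.
Step 6: alpha = 0.1. fail to reject H0.

H = 1.2321, df = 2, p = 0.540065, fail to reject H0.


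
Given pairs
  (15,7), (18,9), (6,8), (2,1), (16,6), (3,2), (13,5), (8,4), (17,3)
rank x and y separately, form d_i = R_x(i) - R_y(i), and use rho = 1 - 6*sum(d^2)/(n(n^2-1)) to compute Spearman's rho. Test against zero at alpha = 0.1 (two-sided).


Step 1: Rank x and y separately (midranks; no ties here).
rank(x): 15->6, 18->9, 6->3, 2->1, 16->7, 3->2, 13->5, 8->4, 17->8
rank(y): 7->7, 9->9, 8->8, 1->1, 6->6, 2->2, 5->5, 4->4, 3->3
Step 2: d_i = R_x(i) - R_y(i); compute d_i^2.
  (6-7)^2=1, (9-9)^2=0, (3-8)^2=25, (1-1)^2=0, (7-6)^2=1, (2-2)^2=0, (5-5)^2=0, (4-4)^2=0, (8-3)^2=25
sum(d^2) = 52.
Step 3: rho = 1 - 6*52 / (9*(9^2 - 1)) = 1 - 312/720 = 0.566667.
Step 4: Under H0, t = rho * sqrt((n-2)/(1-rho^2)) = 1.8196 ~ t(7).
Step 5: Two-sided p-value from the t-distribution with 7 df = 0.111633.
Step 6: alpha = 0.1. fail to reject H0.

rho = 0.5667, p = 0.111633, fail to reject H0 at alpha = 0.1.


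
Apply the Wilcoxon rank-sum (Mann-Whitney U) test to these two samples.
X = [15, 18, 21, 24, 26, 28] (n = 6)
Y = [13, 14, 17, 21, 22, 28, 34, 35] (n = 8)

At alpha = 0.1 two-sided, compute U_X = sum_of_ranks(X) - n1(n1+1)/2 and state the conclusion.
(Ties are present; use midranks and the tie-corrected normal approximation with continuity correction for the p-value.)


Step 1: Combine and sort all 14 observations; assign midranks.
sorted (value, group): (13,Y), (14,Y), (15,X), (17,Y), (18,X), (21,X), (21,Y), (22,Y), (24,X), (26,X), (28,X), (28,Y), (34,Y), (35,Y)
ranks: 13->1, 14->2, 15->3, 17->4, 18->5, 21->6.5, 21->6.5, 22->8, 24->9, 26->10, 28->11.5, 28->11.5, 34->13, 35->14
Step 2: Rank sum for X: R1 = 3 + 5 + 6.5 + 9 + 10 + 11.5 = 45.
Step 3: U_X = R1 - n1(n1+1)/2 = 45 - 6*7/2 = 45 - 21 = 24.
       U_Y = n1*n2 - U_X = 48 - 24 = 24.
Step 4: Ties are present, so use the tie-corrected normal approximation (with continuity correction) for the p-value.
Step 5: p-value = 1.000000; compare to alpha = 0.1. fail to reject H0.

U_X = 24, p = 1.000000, fail to reject H0 at alpha = 0.1.


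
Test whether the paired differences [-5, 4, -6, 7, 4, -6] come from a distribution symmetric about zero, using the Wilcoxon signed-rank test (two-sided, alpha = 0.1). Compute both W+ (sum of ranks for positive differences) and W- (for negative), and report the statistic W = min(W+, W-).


Step 1: Drop any zero differences (none here) and take |d_i|.
|d| = [5, 4, 6, 7, 4, 6]
Step 2: Midrank |d_i| (ties get averaged ranks).
ranks: |5|->3, |4|->1.5, |6|->4.5, |7|->6, |4|->1.5, |6|->4.5
Step 3: Attach original signs; sum ranks with positive sign and with negative sign.
W+ = 1.5 + 6 + 1.5 = 9
W- = 3 + 4.5 + 4.5 = 12
(Check: W+ + W- = 21 should equal n(n+1)/2 = 21.)
Step 4: Test statistic W = min(W+, W-) = 9.
Step 5: Ties in |d|, so use the tie-corrected normal approximation.
        E[W] = n(n+1)/4 = 6*7/4 = 10.5.
        Tie groups: |d|=4 (t=2), |d|=6 (t=2); sum(t^3 - t) = 12.
        Var[W] = n(n+1)(2n+1)/24 - sum(t^3-t)/48 = 546/24 - 12/48 = 22.5.
        z = (W - E[W]) / sqrt(Var[W]) = (9 - 10.5) / 4.7434 = -0.3162.
        Two-sided p = 2*Phi(z) = 0.751830.
Step 6: alpha = 0.1. fail to reject H0.

W+ = 9, W- = 12, W = min = 9, p = 0.751830, fail to reject H0.


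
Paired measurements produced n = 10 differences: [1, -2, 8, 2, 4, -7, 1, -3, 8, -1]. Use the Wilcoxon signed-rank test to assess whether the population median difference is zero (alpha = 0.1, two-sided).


Step 1: Drop any zero differences (none here) and take |d_i|.
|d| = [1, 2, 8, 2, 4, 7, 1, 3, 8, 1]
Step 2: Midrank |d_i| (ties get averaged ranks).
ranks: |1|->2, |2|->4.5, |8|->9.5, |2|->4.5, |4|->7, |7|->8, |1|->2, |3|->6, |8|->9.5, |1|->2
Step 3: Attach original signs; sum ranks with positive sign and with negative sign.
W+ = 2 + 9.5 + 4.5 + 7 + 2 + 9.5 = 34.5
W- = 4.5 + 8 + 6 + 2 = 20.5
(Check: W+ + W- = 55 should equal n(n+1)/2 = 55.)
Step 4: Test statistic W = min(W+, W-) = 20.5.
Step 5: Ties in |d|, so use the tie-corrected normal approximation.
        E[W] = n(n+1)/4 = 10*11/4 = 27.5.
        Tie groups: |d|=1 (t=3), |d|=2 (t=2), |d|=8 (t=2); sum(t^3 - t) = 36.
        Var[W] = n(n+1)(2n+1)/24 - sum(t^3-t)/48 = 2310/24 - 36/48 = 95.5.
        z = (W - E[W]) / sqrt(Var[W]) = (20.5 - 27.5) / 9.7724 = -0.7163.
        Two-sided p = 2*Phi(z) = 0.473805.
Step 6: alpha = 0.1. fail to reject H0.

W+ = 34.5, W- = 20.5, W = min = 20.5, p = 0.473805, fail to reject H0.


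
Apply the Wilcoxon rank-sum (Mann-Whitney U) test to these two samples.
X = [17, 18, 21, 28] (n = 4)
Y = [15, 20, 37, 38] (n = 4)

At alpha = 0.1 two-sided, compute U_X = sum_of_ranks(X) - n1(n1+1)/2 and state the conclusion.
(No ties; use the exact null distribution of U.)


Step 1: Combine and sort all 8 observations; assign midranks.
sorted (value, group): (15,Y), (17,X), (18,X), (20,Y), (21,X), (28,X), (37,Y), (38,Y)
ranks: 15->1, 17->2, 18->3, 20->4, 21->5, 28->6, 37->7, 38->8
Step 2: Rank sum for X: R1 = 2 + 3 + 5 + 6 = 16.
Step 3: U_X = R1 - n1(n1+1)/2 = 16 - 4*5/2 = 16 - 10 = 6.
       U_Y = n1*n2 - U_X = 16 - 6 = 10.
Step 4: No ties, so the exact null distribution of U (based on enumerating the C(8,4) = 70 equally likely rank assignments) gives the two-sided p-value.
Step 5: p-value = 0.685714; compare to alpha = 0.1. fail to reject H0.

U_X = 6, p = 0.685714, fail to reject H0 at alpha = 0.1.


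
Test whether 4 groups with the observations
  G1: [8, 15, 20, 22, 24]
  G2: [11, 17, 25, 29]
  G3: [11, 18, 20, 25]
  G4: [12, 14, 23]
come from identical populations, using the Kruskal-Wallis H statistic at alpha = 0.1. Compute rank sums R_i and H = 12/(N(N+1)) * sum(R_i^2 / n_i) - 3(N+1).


Step 1: Combine all N = 16 observations and assign midranks.
sorted (value, group, rank): (8,G1,1), (11,G2,2.5), (11,G3,2.5), (12,G4,4), (14,G4,5), (15,G1,6), (17,G2,7), (18,G3,8), (20,G1,9.5), (20,G3,9.5), (22,G1,11), (23,G4,12), (24,G1,13), (25,G2,14.5), (25,G3,14.5), (29,G2,16)
Step 2: Sum ranks within each group.
R_1 = 40.5 (n_1 = 5)
R_2 = 40 (n_2 = 4)
R_3 = 34.5 (n_3 = 4)
R_4 = 21 (n_4 = 3)
Step 3: H = 12/(N(N+1)) * sum(R_i^2/n_i) - 3(N+1)
     = 12/(16*17) * (40.5^2/5 + 40^2/4 + 34.5^2/4 + 21^2/3) - 3*17
     = 0.044118 * 1172.61 - 51
     = 0.732904.
Step 4: Ties present; correction factor C = 1 - 18/(16^3 - 16) = 0.995588. Corrected H = 0.732904 / 0.995588 = 0.736152.
Step 5: Under H0, H ~ chi^2(3); p-value = 0.864669.
Step 6: alpha = 0.1. fail to reject H0.

H = 0.7362, df = 3, p = 0.864669, fail to reject H0.


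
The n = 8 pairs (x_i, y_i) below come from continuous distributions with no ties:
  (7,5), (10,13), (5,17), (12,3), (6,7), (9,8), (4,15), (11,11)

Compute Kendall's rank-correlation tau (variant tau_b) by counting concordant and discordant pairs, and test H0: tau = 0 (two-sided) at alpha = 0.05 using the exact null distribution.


Step 1: Enumerate the 28 unordered pairs (i,j) with i<j and classify each by sign(x_j-x_i) * sign(y_j-y_i).
  (1,2):dx=+3,dy=+8->C; (1,3):dx=-2,dy=+12->D; (1,4):dx=+5,dy=-2->D; (1,5):dx=-1,dy=+2->D
  (1,6):dx=+2,dy=+3->C; (1,7):dx=-3,dy=+10->D; (1,8):dx=+4,dy=+6->C; (2,3):dx=-5,dy=+4->D
  (2,4):dx=+2,dy=-10->D; (2,5):dx=-4,dy=-6->C; (2,6):dx=-1,dy=-5->C; (2,7):dx=-6,dy=+2->D
  (2,8):dx=+1,dy=-2->D; (3,4):dx=+7,dy=-14->D; (3,5):dx=+1,dy=-10->D; (3,6):dx=+4,dy=-9->D
  (3,7):dx=-1,dy=-2->C; (3,8):dx=+6,dy=-6->D; (4,5):dx=-6,dy=+4->D; (4,6):dx=-3,dy=+5->D
  (4,7):dx=-8,dy=+12->D; (4,8):dx=-1,dy=+8->D; (5,6):dx=+3,dy=+1->C; (5,7):dx=-2,dy=+8->D
  (5,8):dx=+5,dy=+4->C; (6,7):dx=-5,dy=+7->D; (6,8):dx=+2,dy=+3->C; (7,8):dx=+7,dy=-4->D
Step 2: C = 9, D = 19, total pairs = 28.
Step 3: tau = (C - D)/(n(n-1)/2) = (9 - 19)/28 = -0.357143.
Step 4: Exact two-sided p-value (enumerate n! = 40320 permutations of y under H0): p = 0.275099.
Step 5: alpha = 0.05. fail to reject H0.

tau_b = -0.3571 (C=9, D=19), p = 0.275099, fail to reject H0.


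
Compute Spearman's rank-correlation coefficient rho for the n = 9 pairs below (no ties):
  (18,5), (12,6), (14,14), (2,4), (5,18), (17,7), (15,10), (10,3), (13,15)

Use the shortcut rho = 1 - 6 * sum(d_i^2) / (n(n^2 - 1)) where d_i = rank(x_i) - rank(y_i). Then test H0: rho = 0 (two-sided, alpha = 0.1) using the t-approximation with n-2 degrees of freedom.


Step 1: Rank x and y separately (midranks; no ties here).
rank(x): 18->9, 12->4, 14->6, 2->1, 5->2, 17->8, 15->7, 10->3, 13->5
rank(y): 5->3, 6->4, 14->7, 4->2, 18->9, 7->5, 10->6, 3->1, 15->8
Step 2: d_i = R_x(i) - R_y(i); compute d_i^2.
  (9-3)^2=36, (4-4)^2=0, (6-7)^2=1, (1-2)^2=1, (2-9)^2=49, (8-5)^2=9, (7-6)^2=1, (3-1)^2=4, (5-8)^2=9
sum(d^2) = 110.
Step 3: rho = 1 - 6*110 / (9*(9^2 - 1)) = 1 - 660/720 = 0.083333.
Step 4: Under H0, t = rho * sqrt((n-2)/(1-rho^2)) = 0.2212 ~ t(7).
Step 5: Two-sided p-value from the t-distribution with 7 df = 0.831214.
Step 6: alpha = 0.1. fail to reject H0.

rho = 0.0833, p = 0.831214, fail to reject H0 at alpha = 0.1.


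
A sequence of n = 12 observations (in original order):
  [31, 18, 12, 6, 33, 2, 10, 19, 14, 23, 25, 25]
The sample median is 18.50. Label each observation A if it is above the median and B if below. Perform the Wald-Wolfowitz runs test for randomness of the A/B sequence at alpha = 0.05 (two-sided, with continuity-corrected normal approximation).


Step 1: Compute median = 18.50; label A = above, B = below.
Labels in order: ABBBABBABAAA  (n_A = 6, n_B = 6)
Step 2: Count runs R = 7.
Step 3: Under H0 (random ordering), E[R] = 2*n_A*n_B/(n_A+n_B) + 1 = 2*6*6/12 + 1 = 7.0000.
        Var[R] = 2*n_A*n_B*(2*n_A*n_B - n_A - n_B) / ((n_A+n_B)^2 * (n_A+n_B-1)) = 4320/1584 = 2.7273.
        SD[R] = 1.6514.
Step 4: R = E[R], so z = 0 with no continuity correction.
Step 5: Two-sided p-value via normal approximation = 2*(1 - Phi(|z|)) = 1.000000.
Step 6: alpha = 0.05. fail to reject H0.

R = 7, z = 0.0000, p = 1.000000, fail to reject H0.


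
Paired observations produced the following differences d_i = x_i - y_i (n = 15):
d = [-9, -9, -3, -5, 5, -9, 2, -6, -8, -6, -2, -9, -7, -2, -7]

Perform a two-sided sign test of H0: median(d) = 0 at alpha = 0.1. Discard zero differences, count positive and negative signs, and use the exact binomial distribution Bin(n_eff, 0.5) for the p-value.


Step 1: Discard zero differences. Original n = 15; n_eff = number of nonzero differences = 15.
Nonzero differences (with sign): -9, -9, -3, -5, +5, -9, +2, -6, -8, -6, -2, -9, -7, -2, -7
Step 2: Count signs: positive = 2, negative = 13.
Step 3: Under H0: P(positive) = 0.5, so the number of positives S ~ Bin(15, 0.5).
Step 4: Two-sided exact p-value = sum of Bin(15,0.5) probabilities at or below the observed probability = 0.007385.
Step 5: alpha = 0.1. reject H0.

n_eff = 15, pos = 2, neg = 13, p = 0.007385, reject H0.


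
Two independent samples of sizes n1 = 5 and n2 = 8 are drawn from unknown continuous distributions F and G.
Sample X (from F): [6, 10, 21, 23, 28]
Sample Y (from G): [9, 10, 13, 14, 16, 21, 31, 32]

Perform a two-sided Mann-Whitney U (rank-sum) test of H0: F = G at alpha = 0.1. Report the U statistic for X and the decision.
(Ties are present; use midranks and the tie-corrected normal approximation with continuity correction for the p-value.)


Step 1: Combine and sort all 13 observations; assign midranks.
sorted (value, group): (6,X), (9,Y), (10,X), (10,Y), (13,Y), (14,Y), (16,Y), (21,X), (21,Y), (23,X), (28,X), (31,Y), (32,Y)
ranks: 6->1, 9->2, 10->3.5, 10->3.5, 13->5, 14->6, 16->7, 21->8.5, 21->8.5, 23->10, 28->11, 31->12, 32->13
Step 2: Rank sum for X: R1 = 1 + 3.5 + 8.5 + 10 + 11 = 34.
Step 3: U_X = R1 - n1(n1+1)/2 = 34 - 5*6/2 = 34 - 15 = 19.
       U_Y = n1*n2 - U_X = 40 - 19 = 21.
Step 4: Ties are present, so use the tie-corrected normal approximation (with continuity correction) for the p-value.
Step 5: p-value = 0.941492; compare to alpha = 0.1. fail to reject H0.

U_X = 19, p = 0.941492, fail to reject H0 at alpha = 0.1.


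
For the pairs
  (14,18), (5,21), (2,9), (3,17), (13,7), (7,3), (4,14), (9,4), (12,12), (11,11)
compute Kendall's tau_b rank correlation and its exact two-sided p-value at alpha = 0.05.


Step 1: Enumerate the 45 unordered pairs (i,j) with i<j and classify each by sign(x_j-x_i) * sign(y_j-y_i).
  (1,2):dx=-9,dy=+3->D; (1,3):dx=-12,dy=-9->C; (1,4):dx=-11,dy=-1->C; (1,5):dx=-1,dy=-11->C
  (1,6):dx=-7,dy=-15->C; (1,7):dx=-10,dy=-4->C; (1,8):dx=-5,dy=-14->C; (1,9):dx=-2,dy=-6->C
  (1,10):dx=-3,dy=-7->C; (2,3):dx=-3,dy=-12->C; (2,4):dx=-2,dy=-4->C; (2,5):dx=+8,dy=-14->D
  (2,6):dx=+2,dy=-18->D; (2,7):dx=-1,dy=-7->C; (2,8):dx=+4,dy=-17->D; (2,9):dx=+7,dy=-9->D
  (2,10):dx=+6,dy=-10->D; (3,4):dx=+1,dy=+8->C; (3,5):dx=+11,dy=-2->D; (3,6):dx=+5,dy=-6->D
  (3,7):dx=+2,dy=+5->C; (3,8):dx=+7,dy=-5->D; (3,9):dx=+10,dy=+3->C; (3,10):dx=+9,dy=+2->C
  (4,5):dx=+10,dy=-10->D; (4,6):dx=+4,dy=-14->D; (4,7):dx=+1,dy=-3->D; (4,8):dx=+6,dy=-13->D
  (4,9):dx=+9,dy=-5->D; (4,10):dx=+8,dy=-6->D; (5,6):dx=-6,dy=-4->C; (5,7):dx=-9,dy=+7->D
  (5,8):dx=-4,dy=-3->C; (5,9):dx=-1,dy=+5->D; (5,10):dx=-2,dy=+4->D; (6,7):dx=-3,dy=+11->D
  (6,8):dx=+2,dy=+1->C; (6,9):dx=+5,dy=+9->C; (6,10):dx=+4,dy=+8->C; (7,8):dx=+5,dy=-10->D
  (7,9):dx=+8,dy=-2->D; (7,10):dx=+7,dy=-3->D; (8,9):dx=+3,dy=+8->C; (8,10):dx=+2,dy=+7->C
  (9,10):dx=-1,dy=-1->C
Step 2: C = 23, D = 22, total pairs = 45.
Step 3: tau = (C - D)/(n(n-1)/2) = (23 - 22)/45 = 0.022222.
Step 4: Exact two-sided p-value (enumerate n! = 3628800 permutations of y under H0): p = 1.000000.
Step 5: alpha = 0.05. fail to reject H0.

tau_b = 0.0222 (C=23, D=22), p = 1.000000, fail to reject H0.


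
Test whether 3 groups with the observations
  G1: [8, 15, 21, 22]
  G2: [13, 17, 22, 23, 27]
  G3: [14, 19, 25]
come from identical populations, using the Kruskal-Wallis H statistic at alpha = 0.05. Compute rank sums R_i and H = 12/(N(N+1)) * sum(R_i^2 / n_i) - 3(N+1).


Step 1: Combine all N = 12 observations and assign midranks.
sorted (value, group, rank): (8,G1,1), (13,G2,2), (14,G3,3), (15,G1,4), (17,G2,5), (19,G3,6), (21,G1,7), (22,G1,8.5), (22,G2,8.5), (23,G2,10), (25,G3,11), (27,G2,12)
Step 2: Sum ranks within each group.
R_1 = 20.5 (n_1 = 4)
R_2 = 37.5 (n_2 = 5)
R_3 = 20 (n_3 = 3)
Step 3: H = 12/(N(N+1)) * sum(R_i^2/n_i) - 3(N+1)
     = 12/(12*13) * (20.5^2/4 + 37.5^2/5 + 20^2/3) - 3*13
     = 0.076923 * 519.646 - 39
     = 0.972756.
Step 4: Ties present; correction factor C = 1 - 6/(12^3 - 12) = 0.996503. Corrected H = 0.972756 / 0.996503 = 0.976170.
Step 5: Under H0, H ~ chi^2(2); p-value = 0.613801.
Step 6: alpha = 0.05. fail to reject H0.

H = 0.9762, df = 2, p = 0.613801, fail to reject H0.


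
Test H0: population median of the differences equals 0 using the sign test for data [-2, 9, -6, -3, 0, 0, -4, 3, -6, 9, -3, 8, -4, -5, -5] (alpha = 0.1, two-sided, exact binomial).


Step 1: Discard zero differences. Original n = 15; n_eff = number of nonzero differences = 13.
Nonzero differences (with sign): -2, +9, -6, -3, -4, +3, -6, +9, -3, +8, -4, -5, -5
Step 2: Count signs: positive = 4, negative = 9.
Step 3: Under H0: P(positive) = 0.5, so the number of positives S ~ Bin(13, 0.5).
Step 4: Two-sided exact p-value = sum of Bin(13,0.5) probabilities at or below the observed probability = 0.266846.
Step 5: alpha = 0.1. fail to reject H0.

n_eff = 13, pos = 4, neg = 9, p = 0.266846, fail to reject H0.


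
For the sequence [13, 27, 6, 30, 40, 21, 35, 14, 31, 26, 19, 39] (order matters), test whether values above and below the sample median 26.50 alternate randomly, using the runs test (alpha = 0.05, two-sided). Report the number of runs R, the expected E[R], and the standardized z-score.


Step 1: Compute median = 26.50; label A = above, B = below.
Labels in order: BABAABABABBA  (n_A = 6, n_B = 6)
Step 2: Count runs R = 10.
Step 3: Under H0 (random ordering), E[R] = 2*n_A*n_B/(n_A+n_B) + 1 = 2*6*6/12 + 1 = 7.0000.
        Var[R] = 2*n_A*n_B*(2*n_A*n_B - n_A - n_B) / ((n_A+n_B)^2 * (n_A+n_B-1)) = 4320/1584 = 2.7273.
        SD[R] = 1.6514.
Step 4: Continuity-corrected z = (R - 0.5 - E[R]) / SD[R] = (10 - 0.5 - 7.0000) / 1.6514 = 1.5138.
Step 5: Two-sided p-value via normal approximation = 2*(1 - Phi(|z|)) = 0.130070.
Step 6: alpha = 0.05. fail to reject H0.

R = 10, z = 1.5138, p = 0.130070, fail to reject H0.


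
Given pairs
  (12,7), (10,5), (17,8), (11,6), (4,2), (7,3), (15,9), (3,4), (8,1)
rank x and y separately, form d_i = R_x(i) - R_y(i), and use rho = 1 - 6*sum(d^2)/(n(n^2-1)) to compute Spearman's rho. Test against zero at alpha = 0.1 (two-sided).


Step 1: Rank x and y separately (midranks; no ties here).
rank(x): 12->7, 10->5, 17->9, 11->6, 4->2, 7->3, 15->8, 3->1, 8->4
rank(y): 7->7, 5->5, 8->8, 6->6, 2->2, 3->3, 9->9, 4->4, 1->1
Step 2: d_i = R_x(i) - R_y(i); compute d_i^2.
  (7-7)^2=0, (5-5)^2=0, (9-8)^2=1, (6-6)^2=0, (2-2)^2=0, (3-3)^2=0, (8-9)^2=1, (1-4)^2=9, (4-1)^2=9
sum(d^2) = 20.
Step 3: rho = 1 - 6*20 / (9*(9^2 - 1)) = 1 - 120/720 = 0.833333.
Step 4: Under H0, t = rho * sqrt((n-2)/(1-rho^2)) = 3.9886 ~ t(7).
Step 5: Two-sided p-value from the t-distribution with 7 df = 0.005266.
Step 6: alpha = 0.1. reject H0.

rho = 0.8333, p = 0.005266, reject H0 at alpha = 0.1.


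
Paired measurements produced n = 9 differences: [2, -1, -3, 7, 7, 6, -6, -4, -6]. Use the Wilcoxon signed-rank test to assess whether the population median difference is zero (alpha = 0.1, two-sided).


Step 1: Drop any zero differences (none here) and take |d_i|.
|d| = [2, 1, 3, 7, 7, 6, 6, 4, 6]
Step 2: Midrank |d_i| (ties get averaged ranks).
ranks: |2|->2, |1|->1, |3|->3, |7|->8.5, |7|->8.5, |6|->6, |6|->6, |4|->4, |6|->6
Step 3: Attach original signs; sum ranks with positive sign and with negative sign.
W+ = 2 + 8.5 + 8.5 + 6 = 25
W- = 1 + 3 + 6 + 4 + 6 = 20
(Check: W+ + W- = 45 should equal n(n+1)/2 = 45.)
Step 4: Test statistic W = min(W+, W-) = 20.
Step 5: Ties in |d|, so use the tie-corrected normal approximation.
        E[W] = n(n+1)/4 = 9*10/4 = 22.5.
        Tie groups: |d|=6 (t=3), |d|=7 (t=2); sum(t^3 - t) = 30.
        Var[W] = n(n+1)(2n+1)/24 - sum(t^3-t)/48 = 1710/24 - 30/48 = 70.625.
        z = (W - E[W]) / sqrt(Var[W]) = (20 - 22.5) / 8.4039 = -0.2975.
        Two-sided p = 2*Phi(z) = 0.766099.
Step 6: alpha = 0.1. fail to reject H0.

W+ = 25, W- = 20, W = min = 20, p = 0.766099, fail to reject H0.


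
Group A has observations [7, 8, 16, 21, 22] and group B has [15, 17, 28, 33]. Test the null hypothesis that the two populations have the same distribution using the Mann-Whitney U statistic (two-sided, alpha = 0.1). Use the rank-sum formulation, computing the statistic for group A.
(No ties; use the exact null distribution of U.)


Step 1: Combine and sort all 9 observations; assign midranks.
sorted (value, group): (7,X), (8,X), (15,Y), (16,X), (17,Y), (21,X), (22,X), (28,Y), (33,Y)
ranks: 7->1, 8->2, 15->3, 16->4, 17->5, 21->6, 22->7, 28->8, 33->9
Step 2: Rank sum for X: R1 = 1 + 2 + 4 + 6 + 7 = 20.
Step 3: U_X = R1 - n1(n1+1)/2 = 20 - 5*6/2 = 20 - 15 = 5.
       U_Y = n1*n2 - U_X = 20 - 5 = 15.
Step 4: No ties, so the exact null distribution of U (based on enumerating the C(9,5) = 126 equally likely rank assignments) gives the two-sided p-value.
Step 5: p-value = 0.285714; compare to alpha = 0.1. fail to reject H0.

U_X = 5, p = 0.285714, fail to reject H0 at alpha = 0.1.


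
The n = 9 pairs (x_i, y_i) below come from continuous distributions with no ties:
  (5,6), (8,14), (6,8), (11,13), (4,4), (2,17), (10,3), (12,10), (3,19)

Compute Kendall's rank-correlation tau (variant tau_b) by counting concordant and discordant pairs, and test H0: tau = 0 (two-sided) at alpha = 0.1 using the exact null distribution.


Step 1: Enumerate the 36 unordered pairs (i,j) with i<j and classify each by sign(x_j-x_i) * sign(y_j-y_i).
  (1,2):dx=+3,dy=+8->C; (1,3):dx=+1,dy=+2->C; (1,4):dx=+6,dy=+7->C; (1,5):dx=-1,dy=-2->C
  (1,6):dx=-3,dy=+11->D; (1,7):dx=+5,dy=-3->D; (1,8):dx=+7,dy=+4->C; (1,9):dx=-2,dy=+13->D
  (2,3):dx=-2,dy=-6->C; (2,4):dx=+3,dy=-1->D; (2,5):dx=-4,dy=-10->C; (2,6):dx=-6,dy=+3->D
  (2,7):dx=+2,dy=-11->D; (2,8):dx=+4,dy=-4->D; (2,9):dx=-5,dy=+5->D; (3,4):dx=+5,dy=+5->C
  (3,5):dx=-2,dy=-4->C; (3,6):dx=-4,dy=+9->D; (3,7):dx=+4,dy=-5->D; (3,8):dx=+6,dy=+2->C
  (3,9):dx=-3,dy=+11->D; (4,5):dx=-7,dy=-9->C; (4,6):dx=-9,dy=+4->D; (4,7):dx=-1,dy=-10->C
  (4,8):dx=+1,dy=-3->D; (4,9):dx=-8,dy=+6->D; (5,6):dx=-2,dy=+13->D; (5,7):dx=+6,dy=-1->D
  (5,8):dx=+8,dy=+6->C; (5,9):dx=-1,dy=+15->D; (6,7):dx=+8,dy=-14->D; (6,8):dx=+10,dy=-7->D
  (6,9):dx=+1,dy=+2->C; (7,8):dx=+2,dy=+7->C; (7,9):dx=-7,dy=+16->D; (8,9):dx=-9,dy=+9->D
Step 2: C = 15, D = 21, total pairs = 36.
Step 3: tau = (C - D)/(n(n-1)/2) = (15 - 21)/36 = -0.166667.
Step 4: Exact two-sided p-value (enumerate n! = 362880 permutations of y under H0): p = 0.612202.
Step 5: alpha = 0.1. fail to reject H0.

tau_b = -0.1667 (C=15, D=21), p = 0.612202, fail to reject H0.


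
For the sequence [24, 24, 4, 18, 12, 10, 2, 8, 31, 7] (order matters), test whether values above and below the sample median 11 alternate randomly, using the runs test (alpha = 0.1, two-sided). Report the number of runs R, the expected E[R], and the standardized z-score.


Step 1: Compute median = 11; label A = above, B = below.
Labels in order: AABAABBBAB  (n_A = 5, n_B = 5)
Step 2: Count runs R = 6.
Step 3: Under H0 (random ordering), E[R] = 2*n_A*n_B/(n_A+n_B) + 1 = 2*5*5/10 + 1 = 6.0000.
        Var[R] = 2*n_A*n_B*(2*n_A*n_B - n_A - n_B) / ((n_A+n_B)^2 * (n_A+n_B-1)) = 2000/900 = 2.2222.
        SD[R] = 1.4907.
Step 4: R = E[R], so z = 0 with no continuity correction.
Step 5: Two-sided p-value via normal approximation = 2*(1 - Phi(|z|)) = 1.000000.
Step 6: alpha = 0.1. fail to reject H0.

R = 6, z = 0.0000, p = 1.000000, fail to reject H0.


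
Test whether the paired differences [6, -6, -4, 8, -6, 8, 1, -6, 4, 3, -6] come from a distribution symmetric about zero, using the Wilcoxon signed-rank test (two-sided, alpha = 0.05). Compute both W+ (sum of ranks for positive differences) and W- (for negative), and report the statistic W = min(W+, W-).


Step 1: Drop any zero differences (none here) and take |d_i|.
|d| = [6, 6, 4, 8, 6, 8, 1, 6, 4, 3, 6]
Step 2: Midrank |d_i| (ties get averaged ranks).
ranks: |6|->7, |6|->7, |4|->3.5, |8|->10.5, |6|->7, |8|->10.5, |1|->1, |6|->7, |4|->3.5, |3|->2, |6|->7
Step 3: Attach original signs; sum ranks with positive sign and with negative sign.
W+ = 7 + 10.5 + 10.5 + 1 + 3.5 + 2 = 34.5
W- = 7 + 3.5 + 7 + 7 + 7 = 31.5
(Check: W+ + W- = 66 should equal n(n+1)/2 = 66.)
Step 4: Test statistic W = min(W+, W-) = 31.5.
Step 5: Ties in |d|, so use the tie-corrected normal approximation.
        E[W] = n(n+1)/4 = 11*12/4 = 33.
        Tie groups: |d|=4 (t=2), |d|=6 (t=5), |d|=8 (t=2); sum(t^3 - t) = 132.
        Var[W] = n(n+1)(2n+1)/24 - sum(t^3-t)/48 = 3036/24 - 132/48 = 123.75.
        z = (W - E[W]) / sqrt(Var[W]) = (31.5 - 33) / 11.1243 = -0.1348.
        Two-sided p = 2*Phi(z) = 0.892738.
Step 6: alpha = 0.05. fail to reject H0.

W+ = 34.5, W- = 31.5, W = min = 31.5, p = 0.892738, fail to reject H0.


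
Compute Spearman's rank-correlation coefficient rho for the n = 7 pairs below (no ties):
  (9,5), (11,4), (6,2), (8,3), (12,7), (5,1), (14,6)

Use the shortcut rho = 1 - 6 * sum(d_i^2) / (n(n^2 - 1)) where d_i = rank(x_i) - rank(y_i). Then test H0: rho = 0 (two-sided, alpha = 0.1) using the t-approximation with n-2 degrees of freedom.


Step 1: Rank x and y separately (midranks; no ties here).
rank(x): 9->4, 11->5, 6->2, 8->3, 12->6, 5->1, 14->7
rank(y): 5->5, 4->4, 2->2, 3->3, 7->7, 1->1, 6->6
Step 2: d_i = R_x(i) - R_y(i); compute d_i^2.
  (4-5)^2=1, (5-4)^2=1, (2-2)^2=0, (3-3)^2=0, (6-7)^2=1, (1-1)^2=0, (7-6)^2=1
sum(d^2) = 4.
Step 3: rho = 1 - 6*4 / (7*(7^2 - 1)) = 1 - 24/336 = 0.928571.
Step 4: Under H0, t = rho * sqrt((n-2)/(1-rho^2)) = 5.5943 ~ t(5).
Step 5: Two-sided p-value from the t-distribution with 5 df = 0.002519.
Step 6: alpha = 0.1. reject H0.

rho = 0.9286, p = 0.002519, reject H0 at alpha = 0.1.


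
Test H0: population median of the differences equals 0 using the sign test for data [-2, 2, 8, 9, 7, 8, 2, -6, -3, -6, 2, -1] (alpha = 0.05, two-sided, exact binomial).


Step 1: Discard zero differences. Original n = 12; n_eff = number of nonzero differences = 12.
Nonzero differences (with sign): -2, +2, +8, +9, +7, +8, +2, -6, -3, -6, +2, -1
Step 2: Count signs: positive = 7, negative = 5.
Step 3: Under H0: P(positive) = 0.5, so the number of positives S ~ Bin(12, 0.5).
Step 4: Two-sided exact p-value = sum of Bin(12,0.5) probabilities at or below the observed probability = 0.774414.
Step 5: alpha = 0.05. fail to reject H0.

n_eff = 12, pos = 7, neg = 5, p = 0.774414, fail to reject H0.


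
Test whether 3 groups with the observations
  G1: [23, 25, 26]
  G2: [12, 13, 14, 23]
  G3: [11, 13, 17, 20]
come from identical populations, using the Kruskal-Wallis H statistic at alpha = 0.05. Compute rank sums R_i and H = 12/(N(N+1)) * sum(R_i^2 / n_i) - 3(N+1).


Step 1: Combine all N = 11 observations and assign midranks.
sorted (value, group, rank): (11,G3,1), (12,G2,2), (13,G2,3.5), (13,G3,3.5), (14,G2,5), (17,G3,6), (20,G3,7), (23,G1,8.5), (23,G2,8.5), (25,G1,10), (26,G1,11)
Step 2: Sum ranks within each group.
R_1 = 29.5 (n_1 = 3)
R_2 = 19 (n_2 = 4)
R_3 = 17.5 (n_3 = 4)
Step 3: H = 12/(N(N+1)) * sum(R_i^2/n_i) - 3(N+1)
     = 12/(11*12) * (29.5^2/3 + 19^2/4 + 17.5^2/4) - 3*12
     = 0.090909 * 456.896 - 36
     = 5.535985.
Step 4: Ties present; correction factor C = 1 - 12/(11^3 - 11) = 0.990909. Corrected H = 5.535985 / 0.990909 = 5.586774.
Step 5: Under H0, H ~ chi^2(2); p-value = 0.061214.
Step 6: alpha = 0.05. fail to reject H0.

H = 5.5868, df = 2, p = 0.061214, fail to reject H0.


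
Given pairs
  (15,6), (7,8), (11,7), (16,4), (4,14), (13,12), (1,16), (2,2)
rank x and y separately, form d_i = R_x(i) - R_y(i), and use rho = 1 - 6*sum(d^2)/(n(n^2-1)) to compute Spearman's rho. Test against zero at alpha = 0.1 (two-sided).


Step 1: Rank x and y separately (midranks; no ties here).
rank(x): 15->7, 7->4, 11->5, 16->8, 4->3, 13->6, 1->1, 2->2
rank(y): 6->3, 8->5, 7->4, 4->2, 14->7, 12->6, 16->8, 2->1
Step 2: d_i = R_x(i) - R_y(i); compute d_i^2.
  (7-3)^2=16, (4-5)^2=1, (5-4)^2=1, (8-2)^2=36, (3-7)^2=16, (6-6)^2=0, (1-8)^2=49, (2-1)^2=1
sum(d^2) = 120.
Step 3: rho = 1 - 6*120 / (8*(8^2 - 1)) = 1 - 720/504 = -0.428571.
Step 4: Under H0, t = rho * sqrt((n-2)/(1-rho^2)) = -1.1619 ~ t(6).
Step 5: Two-sided p-value from the t-distribution with 6 df = 0.289403.
Step 6: alpha = 0.1. fail to reject H0.

rho = -0.4286, p = 0.289403, fail to reject H0 at alpha = 0.1.


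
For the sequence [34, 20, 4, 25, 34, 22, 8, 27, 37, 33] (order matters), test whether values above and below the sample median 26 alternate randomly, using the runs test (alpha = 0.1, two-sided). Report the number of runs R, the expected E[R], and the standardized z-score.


Step 1: Compute median = 26; label A = above, B = below.
Labels in order: ABBBABBAAA  (n_A = 5, n_B = 5)
Step 2: Count runs R = 5.
Step 3: Under H0 (random ordering), E[R] = 2*n_A*n_B/(n_A+n_B) + 1 = 2*5*5/10 + 1 = 6.0000.
        Var[R] = 2*n_A*n_B*(2*n_A*n_B - n_A - n_B) / ((n_A+n_B)^2 * (n_A+n_B-1)) = 2000/900 = 2.2222.
        SD[R] = 1.4907.
Step 4: Continuity-corrected z = (R + 0.5 - E[R]) / SD[R] = (5 + 0.5 - 6.0000) / 1.4907 = -0.3354.
Step 5: Two-sided p-value via normal approximation = 2*(1 - Phi(|z|)) = 0.737316.
Step 6: alpha = 0.1. fail to reject H0.

R = 5, z = -0.3354, p = 0.737316, fail to reject H0.


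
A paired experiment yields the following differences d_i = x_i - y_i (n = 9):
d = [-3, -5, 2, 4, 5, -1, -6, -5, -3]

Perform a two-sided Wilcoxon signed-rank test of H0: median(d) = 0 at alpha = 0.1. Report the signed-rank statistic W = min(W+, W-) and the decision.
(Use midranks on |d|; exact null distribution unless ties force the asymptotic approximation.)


Step 1: Drop any zero differences (none here) and take |d_i|.
|d| = [3, 5, 2, 4, 5, 1, 6, 5, 3]
Step 2: Midrank |d_i| (ties get averaged ranks).
ranks: |3|->3.5, |5|->7, |2|->2, |4|->5, |5|->7, |1|->1, |6|->9, |5|->7, |3|->3.5
Step 3: Attach original signs; sum ranks with positive sign and with negative sign.
W+ = 2 + 5 + 7 = 14
W- = 3.5 + 7 + 1 + 9 + 7 + 3.5 = 31
(Check: W+ + W- = 45 should equal n(n+1)/2 = 45.)
Step 4: Test statistic W = min(W+, W-) = 14.
Step 5: Ties in |d|, so use the tie-corrected normal approximation.
        E[W] = n(n+1)/4 = 9*10/4 = 22.5.
        Tie groups: |d|=3 (t=2), |d|=5 (t=3); sum(t^3 - t) = 30.
        Var[W] = n(n+1)(2n+1)/24 - sum(t^3-t)/48 = 1710/24 - 30/48 = 70.625.
        z = (W - E[W]) / sqrt(Var[W]) = (14 - 22.5) / 8.4039 = -1.0114.
        Two-sided p = 2*Phi(z) = 0.311806.
Step 6: alpha = 0.1. fail to reject H0.

W+ = 14, W- = 31, W = min = 14, p = 0.311806, fail to reject H0.


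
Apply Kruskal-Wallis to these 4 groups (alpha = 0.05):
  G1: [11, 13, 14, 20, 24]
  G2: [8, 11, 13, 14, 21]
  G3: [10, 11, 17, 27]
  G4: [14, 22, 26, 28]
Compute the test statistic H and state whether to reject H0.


Step 1: Combine all N = 18 observations and assign midranks.
sorted (value, group, rank): (8,G2,1), (10,G3,2), (11,G1,4), (11,G2,4), (11,G3,4), (13,G1,6.5), (13,G2,6.5), (14,G1,9), (14,G2,9), (14,G4,9), (17,G3,11), (20,G1,12), (21,G2,13), (22,G4,14), (24,G1,15), (26,G4,16), (27,G3,17), (28,G4,18)
Step 2: Sum ranks within each group.
R_1 = 46.5 (n_1 = 5)
R_2 = 33.5 (n_2 = 5)
R_3 = 34 (n_3 = 4)
R_4 = 57 (n_4 = 4)
Step 3: H = 12/(N(N+1)) * sum(R_i^2/n_i) - 3(N+1)
     = 12/(18*19) * (46.5^2/5 + 33.5^2/5 + 34^2/4 + 57^2/4) - 3*19
     = 0.035088 * 1758.15 - 57
     = 4.689474.
Step 4: Ties present; correction factor C = 1 - 54/(18^3 - 18) = 0.990712. Corrected H = 4.689474 / 0.990712 = 4.733437.
Step 5: Under H0, H ~ chi^2(3); p-value = 0.192390.
Step 6: alpha = 0.05. fail to reject H0.

H = 4.7334, df = 3, p = 0.192390, fail to reject H0.


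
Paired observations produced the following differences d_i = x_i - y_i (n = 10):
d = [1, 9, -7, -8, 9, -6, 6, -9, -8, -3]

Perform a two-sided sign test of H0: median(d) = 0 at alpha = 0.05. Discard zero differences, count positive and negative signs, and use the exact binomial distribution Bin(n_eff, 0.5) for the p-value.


Step 1: Discard zero differences. Original n = 10; n_eff = number of nonzero differences = 10.
Nonzero differences (with sign): +1, +9, -7, -8, +9, -6, +6, -9, -8, -3
Step 2: Count signs: positive = 4, negative = 6.
Step 3: Under H0: P(positive) = 0.5, so the number of positives S ~ Bin(10, 0.5).
Step 4: Two-sided exact p-value = sum of Bin(10,0.5) probabilities at or below the observed probability = 0.753906.
Step 5: alpha = 0.05. fail to reject H0.

n_eff = 10, pos = 4, neg = 6, p = 0.753906, fail to reject H0.


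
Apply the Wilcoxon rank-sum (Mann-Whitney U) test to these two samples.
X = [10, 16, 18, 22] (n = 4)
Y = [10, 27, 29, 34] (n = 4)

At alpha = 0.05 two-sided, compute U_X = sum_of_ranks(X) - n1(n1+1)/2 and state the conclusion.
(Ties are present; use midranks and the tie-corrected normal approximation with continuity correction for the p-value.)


Step 1: Combine and sort all 8 observations; assign midranks.
sorted (value, group): (10,X), (10,Y), (16,X), (18,X), (22,X), (27,Y), (29,Y), (34,Y)
ranks: 10->1.5, 10->1.5, 16->3, 18->4, 22->5, 27->6, 29->7, 34->8
Step 2: Rank sum for X: R1 = 1.5 + 3 + 4 + 5 = 13.5.
Step 3: U_X = R1 - n1(n1+1)/2 = 13.5 - 4*5/2 = 13.5 - 10 = 3.5.
       U_Y = n1*n2 - U_X = 16 - 3.5 = 12.5.
Step 4: Ties are present, so use the tie-corrected normal approximation (with continuity correction) for the p-value.
Step 5: p-value = 0.245383; compare to alpha = 0.05. fail to reject H0.

U_X = 3.5, p = 0.245383, fail to reject H0 at alpha = 0.05.


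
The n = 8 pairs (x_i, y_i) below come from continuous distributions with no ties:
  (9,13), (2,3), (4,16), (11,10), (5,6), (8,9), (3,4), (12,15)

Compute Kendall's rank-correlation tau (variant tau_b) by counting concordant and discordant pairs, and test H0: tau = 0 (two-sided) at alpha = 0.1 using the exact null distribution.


Step 1: Enumerate the 28 unordered pairs (i,j) with i<j and classify each by sign(x_j-x_i) * sign(y_j-y_i).
  (1,2):dx=-7,dy=-10->C; (1,3):dx=-5,dy=+3->D; (1,4):dx=+2,dy=-3->D; (1,5):dx=-4,dy=-7->C
  (1,6):dx=-1,dy=-4->C; (1,7):dx=-6,dy=-9->C; (1,8):dx=+3,dy=+2->C; (2,3):dx=+2,dy=+13->C
  (2,4):dx=+9,dy=+7->C; (2,5):dx=+3,dy=+3->C; (2,6):dx=+6,dy=+6->C; (2,7):dx=+1,dy=+1->C
  (2,8):dx=+10,dy=+12->C; (3,4):dx=+7,dy=-6->D; (3,5):dx=+1,dy=-10->D; (3,6):dx=+4,dy=-7->D
  (3,7):dx=-1,dy=-12->C; (3,8):dx=+8,dy=-1->D; (4,5):dx=-6,dy=-4->C; (4,6):dx=-3,dy=-1->C
  (4,7):dx=-8,dy=-6->C; (4,8):dx=+1,dy=+5->C; (5,6):dx=+3,dy=+3->C; (5,7):dx=-2,dy=-2->C
  (5,8):dx=+7,dy=+9->C; (6,7):dx=-5,dy=-5->C; (6,8):dx=+4,dy=+6->C; (7,8):dx=+9,dy=+11->C
Step 2: C = 22, D = 6, total pairs = 28.
Step 3: tau = (C - D)/(n(n-1)/2) = (22 - 6)/28 = 0.571429.
Step 4: Exact two-sided p-value (enumerate n! = 40320 permutations of y under H0): p = 0.061012.
Step 5: alpha = 0.1. reject H0.

tau_b = 0.5714 (C=22, D=6), p = 0.061012, reject H0.


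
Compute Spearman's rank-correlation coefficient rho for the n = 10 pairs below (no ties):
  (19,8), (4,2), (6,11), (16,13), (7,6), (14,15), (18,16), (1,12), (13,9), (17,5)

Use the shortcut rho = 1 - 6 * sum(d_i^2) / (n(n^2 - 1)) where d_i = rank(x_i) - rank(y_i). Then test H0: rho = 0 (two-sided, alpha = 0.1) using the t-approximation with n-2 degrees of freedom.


Step 1: Rank x and y separately (midranks; no ties here).
rank(x): 19->10, 4->2, 6->3, 16->7, 7->4, 14->6, 18->9, 1->1, 13->5, 17->8
rank(y): 8->4, 2->1, 11->6, 13->8, 6->3, 15->9, 16->10, 12->7, 9->5, 5->2
Step 2: d_i = R_x(i) - R_y(i); compute d_i^2.
  (10-4)^2=36, (2-1)^2=1, (3-6)^2=9, (7-8)^2=1, (4-3)^2=1, (6-9)^2=9, (9-10)^2=1, (1-7)^2=36, (5-5)^2=0, (8-2)^2=36
sum(d^2) = 130.
Step 3: rho = 1 - 6*130 / (10*(10^2 - 1)) = 1 - 780/990 = 0.212121.
Step 4: Under H0, t = rho * sqrt((n-2)/(1-rho^2)) = 0.6139 ~ t(8).
Step 5: Two-sided p-value from the t-distribution with 8 df = 0.556306.
Step 6: alpha = 0.1. fail to reject H0.

rho = 0.2121, p = 0.556306, fail to reject H0 at alpha = 0.1.


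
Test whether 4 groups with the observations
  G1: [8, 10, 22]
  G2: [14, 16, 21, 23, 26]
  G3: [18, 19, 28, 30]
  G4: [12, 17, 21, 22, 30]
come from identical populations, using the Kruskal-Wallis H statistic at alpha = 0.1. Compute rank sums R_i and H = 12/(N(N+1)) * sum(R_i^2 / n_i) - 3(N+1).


Step 1: Combine all N = 17 observations and assign midranks.
sorted (value, group, rank): (8,G1,1), (10,G1,2), (12,G4,3), (14,G2,4), (16,G2,5), (17,G4,6), (18,G3,7), (19,G3,8), (21,G2,9.5), (21,G4,9.5), (22,G1,11.5), (22,G4,11.5), (23,G2,13), (26,G2,14), (28,G3,15), (30,G3,16.5), (30,G4,16.5)
Step 2: Sum ranks within each group.
R_1 = 14.5 (n_1 = 3)
R_2 = 45.5 (n_2 = 5)
R_3 = 46.5 (n_3 = 4)
R_4 = 46.5 (n_4 = 5)
Step 3: H = 12/(N(N+1)) * sum(R_i^2/n_i) - 3(N+1)
     = 12/(17*18) * (14.5^2/3 + 45.5^2/5 + 46.5^2/4 + 46.5^2/5) - 3*18
     = 0.039216 * 1457.15 - 54
     = 3.142974.
Step 4: Ties present; correction factor C = 1 - 18/(17^3 - 17) = 0.996324. Corrected H = 3.142974 / 0.996324 = 3.154572.
Step 5: Under H0, H ~ chi^2(3); p-value = 0.368402.
Step 6: alpha = 0.1. fail to reject H0.

H = 3.1546, df = 3, p = 0.368402, fail to reject H0.


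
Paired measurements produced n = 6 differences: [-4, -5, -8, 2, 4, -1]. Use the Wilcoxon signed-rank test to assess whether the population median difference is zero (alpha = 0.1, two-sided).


Step 1: Drop any zero differences (none here) and take |d_i|.
|d| = [4, 5, 8, 2, 4, 1]
Step 2: Midrank |d_i| (ties get averaged ranks).
ranks: |4|->3.5, |5|->5, |8|->6, |2|->2, |4|->3.5, |1|->1
Step 3: Attach original signs; sum ranks with positive sign and with negative sign.
W+ = 2 + 3.5 = 5.5
W- = 3.5 + 5 + 6 + 1 = 15.5
(Check: W+ + W- = 21 should equal n(n+1)/2 = 21.)
Step 4: Test statistic W = min(W+, W-) = 5.5.
Step 5: Ties in |d|, so use the tie-corrected normal approximation.
        E[W] = n(n+1)/4 = 6*7/4 = 10.5.
        Tie groups: |d|=4 (t=2); sum(t^3 - t) = 6.
        Var[W] = n(n+1)(2n+1)/24 - sum(t^3-t)/48 = 546/24 - 6/48 = 22.625.
        z = (W - E[W]) / sqrt(Var[W]) = (5.5 - 10.5) / 4.7566 = -1.0512.
        Two-sided p = 2*Phi(z) = 0.293177.
Step 6: alpha = 0.1. fail to reject H0.

W+ = 5.5, W- = 15.5, W = min = 5.5, p = 0.293177, fail to reject H0.
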